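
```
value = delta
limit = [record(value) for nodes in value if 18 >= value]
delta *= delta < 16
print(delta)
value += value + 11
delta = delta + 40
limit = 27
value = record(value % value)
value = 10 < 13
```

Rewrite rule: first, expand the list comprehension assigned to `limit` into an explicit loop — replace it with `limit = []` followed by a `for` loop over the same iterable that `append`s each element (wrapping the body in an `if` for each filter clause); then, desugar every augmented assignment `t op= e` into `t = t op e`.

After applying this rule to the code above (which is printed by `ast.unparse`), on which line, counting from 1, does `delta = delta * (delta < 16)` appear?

Transformed code:
value = delta
limit = []
for nodes in value:
    if 18 >= value:
        limit.append(record(value))
delta = delta * (delta < 16)
print(delta)
value = value + (value + 11)
delta = delta + 40
limit = 27
value = record(value % value)
value = 10 < 13

6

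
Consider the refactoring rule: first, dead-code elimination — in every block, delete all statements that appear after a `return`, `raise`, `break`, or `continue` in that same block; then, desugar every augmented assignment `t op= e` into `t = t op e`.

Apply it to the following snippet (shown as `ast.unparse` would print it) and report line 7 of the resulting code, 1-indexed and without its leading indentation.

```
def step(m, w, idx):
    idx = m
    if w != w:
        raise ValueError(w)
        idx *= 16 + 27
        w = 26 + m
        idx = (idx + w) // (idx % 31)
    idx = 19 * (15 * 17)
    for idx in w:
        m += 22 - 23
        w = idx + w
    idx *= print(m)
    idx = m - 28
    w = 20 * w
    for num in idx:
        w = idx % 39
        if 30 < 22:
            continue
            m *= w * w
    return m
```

Transformed code:
def step(m, w, idx):
    idx = m
    if w != w:
        raise ValueError(w)
    idx = 19 * (15 * 17)
    for idx in w:
        m = m + (22 - 23)
        w = idx + w
    idx = idx * print(m)
    idx = m - 28
    w = 20 * w
    for num in idx:
        w = idx % 39
        if 30 < 22:
            continue
    return m

m = m + (22 - 23)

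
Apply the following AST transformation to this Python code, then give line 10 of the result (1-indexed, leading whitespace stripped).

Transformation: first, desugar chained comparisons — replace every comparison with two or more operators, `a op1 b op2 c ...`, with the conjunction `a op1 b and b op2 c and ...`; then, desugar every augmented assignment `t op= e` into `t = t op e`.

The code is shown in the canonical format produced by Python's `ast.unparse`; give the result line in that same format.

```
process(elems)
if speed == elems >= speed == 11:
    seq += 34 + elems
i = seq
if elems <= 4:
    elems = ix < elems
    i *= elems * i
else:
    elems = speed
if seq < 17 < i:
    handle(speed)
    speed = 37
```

if seq < 17 and 17 < i:

Transformed code:
process(elems)
if speed == elems and elems >= speed and (speed == 11):
    seq = seq + (34 + elems)
i = seq
if elems <= 4:
    elems = ix < elems
    i = i * (elems * i)
else:
    elems = speed
if seq < 17 and 17 < i:
    handle(speed)
    speed = 37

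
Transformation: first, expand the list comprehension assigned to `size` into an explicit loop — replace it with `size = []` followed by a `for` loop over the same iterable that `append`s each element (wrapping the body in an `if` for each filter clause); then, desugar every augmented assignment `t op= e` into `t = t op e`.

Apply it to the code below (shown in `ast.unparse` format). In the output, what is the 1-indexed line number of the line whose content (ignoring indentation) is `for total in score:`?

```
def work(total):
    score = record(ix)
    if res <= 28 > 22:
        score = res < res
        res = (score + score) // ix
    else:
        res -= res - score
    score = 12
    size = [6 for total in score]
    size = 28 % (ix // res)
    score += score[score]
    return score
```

Transformed code:
def work(total):
    score = record(ix)
    if res <= 28 > 22:
        score = res < res
        res = (score + score) // ix
    else:
        res = res - (res - score)
    score = 12
    size = []
    for total in score:
        size.append(6)
    size = 28 % (ix // res)
    score = score + score[score]
    return score

10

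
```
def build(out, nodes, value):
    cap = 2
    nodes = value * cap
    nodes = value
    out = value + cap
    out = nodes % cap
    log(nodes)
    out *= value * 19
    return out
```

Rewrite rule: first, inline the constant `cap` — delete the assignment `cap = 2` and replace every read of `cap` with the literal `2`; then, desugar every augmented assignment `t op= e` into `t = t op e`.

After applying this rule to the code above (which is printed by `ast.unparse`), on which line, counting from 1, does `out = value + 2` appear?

4

Transformed code:
def build(out, nodes, value):
    nodes = value * 2
    nodes = value
    out = value + 2
    out = nodes % 2
    log(nodes)
    out = out * (value * 19)
    return out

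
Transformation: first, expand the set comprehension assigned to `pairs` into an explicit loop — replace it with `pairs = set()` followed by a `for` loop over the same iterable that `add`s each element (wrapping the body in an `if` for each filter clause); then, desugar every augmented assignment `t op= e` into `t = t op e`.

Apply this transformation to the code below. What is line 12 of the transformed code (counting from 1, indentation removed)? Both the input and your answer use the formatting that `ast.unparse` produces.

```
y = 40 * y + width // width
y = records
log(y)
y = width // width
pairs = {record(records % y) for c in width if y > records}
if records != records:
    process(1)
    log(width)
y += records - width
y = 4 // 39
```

y = y + (records - width)

Transformed code:
y = 40 * y + width // width
y = records
log(y)
y = width // width
pairs = set()
for c in width:
    if y > records:
        pairs.add(record(records % y))
if records != records:
    process(1)
    log(width)
y = y + (records - width)
y = 4 // 39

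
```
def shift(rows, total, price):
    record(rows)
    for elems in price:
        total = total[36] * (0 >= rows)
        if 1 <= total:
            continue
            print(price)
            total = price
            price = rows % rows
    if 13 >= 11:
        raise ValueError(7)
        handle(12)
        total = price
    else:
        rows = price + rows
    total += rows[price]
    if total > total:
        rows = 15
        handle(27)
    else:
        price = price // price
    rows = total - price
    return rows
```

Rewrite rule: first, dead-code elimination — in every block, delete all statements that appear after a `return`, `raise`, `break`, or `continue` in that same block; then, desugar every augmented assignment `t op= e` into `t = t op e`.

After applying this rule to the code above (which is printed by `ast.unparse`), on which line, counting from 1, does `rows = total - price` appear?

17

Transformed code:
def shift(rows, total, price):
    record(rows)
    for elems in price:
        total = total[36] * (0 >= rows)
        if 1 <= total:
            continue
    if 13 >= 11:
        raise ValueError(7)
    else:
        rows = price + rows
    total = total + rows[price]
    if total > total:
        rows = 15
        handle(27)
    else:
        price = price // price
    rows = total - price
    return rows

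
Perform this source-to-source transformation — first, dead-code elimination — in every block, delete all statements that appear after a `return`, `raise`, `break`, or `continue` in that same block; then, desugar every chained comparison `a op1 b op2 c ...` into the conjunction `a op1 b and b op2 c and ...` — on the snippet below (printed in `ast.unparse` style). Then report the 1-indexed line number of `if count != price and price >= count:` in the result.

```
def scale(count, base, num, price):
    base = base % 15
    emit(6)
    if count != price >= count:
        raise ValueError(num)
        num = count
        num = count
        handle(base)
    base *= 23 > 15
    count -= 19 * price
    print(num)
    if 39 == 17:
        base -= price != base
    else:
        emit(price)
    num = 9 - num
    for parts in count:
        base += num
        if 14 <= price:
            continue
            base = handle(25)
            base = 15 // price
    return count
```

Transformed code:
def scale(count, base, num, price):
    base = base % 15
    emit(6)
    if count != price and price >= count:
        raise ValueError(num)
    base *= 23 > 15
    count -= 19 * price
    print(num)
    if 39 == 17:
        base -= price != base
    else:
        emit(price)
    num = 9 - num
    for parts in count:
        base += num
        if 14 <= price:
            continue
    return count

4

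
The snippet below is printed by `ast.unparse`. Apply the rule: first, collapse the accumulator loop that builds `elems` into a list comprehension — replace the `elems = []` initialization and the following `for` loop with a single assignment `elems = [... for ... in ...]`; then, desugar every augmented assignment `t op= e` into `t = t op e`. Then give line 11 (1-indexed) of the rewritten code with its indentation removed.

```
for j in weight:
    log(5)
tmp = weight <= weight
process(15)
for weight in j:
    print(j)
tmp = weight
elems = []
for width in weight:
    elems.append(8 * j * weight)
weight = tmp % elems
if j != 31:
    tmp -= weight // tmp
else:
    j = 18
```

tmp = tmp - weight // tmp

Transformed code:
for j in weight:
    log(5)
tmp = weight <= weight
process(15)
for weight in j:
    print(j)
tmp = weight
elems = [8 * j * weight for width in weight]
weight = tmp % elems
if j != 31:
    tmp = tmp - weight // tmp
else:
    j = 18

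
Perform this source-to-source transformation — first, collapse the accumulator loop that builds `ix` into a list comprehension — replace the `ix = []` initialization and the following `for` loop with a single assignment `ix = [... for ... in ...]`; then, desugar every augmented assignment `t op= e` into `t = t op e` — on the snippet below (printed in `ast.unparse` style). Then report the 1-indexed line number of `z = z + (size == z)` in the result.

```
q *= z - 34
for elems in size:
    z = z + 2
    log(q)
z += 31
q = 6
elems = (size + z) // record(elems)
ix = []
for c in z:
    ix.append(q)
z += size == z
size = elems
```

9

Transformed code:
q = q * (z - 34)
for elems in size:
    z = z + 2
    log(q)
z = z + 31
q = 6
elems = (size + z) // record(elems)
ix = [q for c in z]
z = z + (size == z)
size = elems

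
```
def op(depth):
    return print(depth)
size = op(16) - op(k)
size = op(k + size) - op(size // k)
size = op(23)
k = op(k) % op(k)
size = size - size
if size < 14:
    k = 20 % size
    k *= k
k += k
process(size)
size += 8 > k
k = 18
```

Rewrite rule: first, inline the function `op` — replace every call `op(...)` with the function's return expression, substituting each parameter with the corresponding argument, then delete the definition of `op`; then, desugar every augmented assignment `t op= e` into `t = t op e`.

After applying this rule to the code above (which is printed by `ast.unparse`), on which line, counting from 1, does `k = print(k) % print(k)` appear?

Transformed code:
size = print(16) - print(k)
size = print(k + size) - print(size // k)
size = print(23)
k = print(k) % print(k)
size = size - size
if size < 14:
    k = 20 % size
    k = k * k
k = k + k
process(size)
size = size + (8 > k)
k = 18

4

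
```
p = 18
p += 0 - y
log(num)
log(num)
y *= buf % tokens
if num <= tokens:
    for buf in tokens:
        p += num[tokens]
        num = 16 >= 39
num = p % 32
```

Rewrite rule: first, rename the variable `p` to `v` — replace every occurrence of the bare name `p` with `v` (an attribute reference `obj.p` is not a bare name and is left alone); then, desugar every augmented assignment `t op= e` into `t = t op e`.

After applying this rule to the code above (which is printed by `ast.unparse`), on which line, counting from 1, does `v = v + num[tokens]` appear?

8

Transformed code:
v = 18
v = v + (0 - y)
log(num)
log(num)
y = y * (buf % tokens)
if num <= tokens:
    for buf in tokens:
        v = v + num[tokens]
        num = 16 >= 39
num = v % 32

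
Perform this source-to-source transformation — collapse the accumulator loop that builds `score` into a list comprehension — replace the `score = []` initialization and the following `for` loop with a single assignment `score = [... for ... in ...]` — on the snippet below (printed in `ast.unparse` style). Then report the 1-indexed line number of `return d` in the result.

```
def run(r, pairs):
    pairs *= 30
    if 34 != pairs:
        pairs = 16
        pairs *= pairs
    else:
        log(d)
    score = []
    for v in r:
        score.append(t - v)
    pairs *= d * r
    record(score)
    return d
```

Transformed code:
def run(r, pairs):
    pairs *= 30
    if 34 != pairs:
        pairs = 16
        pairs *= pairs
    else:
        log(d)
    score = [t - v for v in r]
    pairs *= d * r
    record(score)
    return d

11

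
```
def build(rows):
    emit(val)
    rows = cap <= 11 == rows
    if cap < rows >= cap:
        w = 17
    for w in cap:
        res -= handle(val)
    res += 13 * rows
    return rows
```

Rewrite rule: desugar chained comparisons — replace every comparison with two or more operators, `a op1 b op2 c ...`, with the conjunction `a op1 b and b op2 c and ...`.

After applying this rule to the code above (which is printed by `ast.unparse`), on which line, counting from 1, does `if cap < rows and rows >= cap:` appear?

4

Transformed code:
def build(rows):
    emit(val)
    rows = cap <= 11 and 11 == rows
    if cap < rows and rows >= cap:
        w = 17
    for w in cap:
        res -= handle(val)
    res += 13 * rows
    return rows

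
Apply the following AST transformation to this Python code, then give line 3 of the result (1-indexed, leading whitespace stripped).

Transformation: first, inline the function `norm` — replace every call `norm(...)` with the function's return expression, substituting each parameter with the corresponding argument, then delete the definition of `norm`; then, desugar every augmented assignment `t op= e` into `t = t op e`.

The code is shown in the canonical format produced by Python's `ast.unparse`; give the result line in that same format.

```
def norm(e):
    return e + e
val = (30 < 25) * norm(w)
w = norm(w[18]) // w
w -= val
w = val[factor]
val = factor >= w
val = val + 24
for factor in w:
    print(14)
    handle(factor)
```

Transformed code:
val = (30 < 25) * (w + w)
w = (w[18] + w[18]) // w
w = w - val
w = val[factor]
val = factor >= w
val = val + 24
for factor in w:
    print(14)
    handle(factor)

w = w - val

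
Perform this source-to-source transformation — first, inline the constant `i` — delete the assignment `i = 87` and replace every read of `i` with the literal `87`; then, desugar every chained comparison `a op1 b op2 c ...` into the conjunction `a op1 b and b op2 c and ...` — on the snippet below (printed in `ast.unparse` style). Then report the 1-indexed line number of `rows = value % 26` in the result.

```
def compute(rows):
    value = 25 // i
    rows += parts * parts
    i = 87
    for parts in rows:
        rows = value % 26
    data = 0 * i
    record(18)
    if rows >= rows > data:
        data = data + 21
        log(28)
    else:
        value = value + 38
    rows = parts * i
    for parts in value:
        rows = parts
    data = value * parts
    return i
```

Transformed code:
def compute(rows):
    value = 25 // 87
    rows += parts * parts
    for parts in rows:
        rows = value % 26
    data = 0 * 87
    record(18)
    if rows >= rows and rows > data:
        data = data + 21
        log(28)
    else:
        value = value + 38
    rows = parts * 87
    for parts in value:
        rows = parts
    data = value * parts
    return 87

5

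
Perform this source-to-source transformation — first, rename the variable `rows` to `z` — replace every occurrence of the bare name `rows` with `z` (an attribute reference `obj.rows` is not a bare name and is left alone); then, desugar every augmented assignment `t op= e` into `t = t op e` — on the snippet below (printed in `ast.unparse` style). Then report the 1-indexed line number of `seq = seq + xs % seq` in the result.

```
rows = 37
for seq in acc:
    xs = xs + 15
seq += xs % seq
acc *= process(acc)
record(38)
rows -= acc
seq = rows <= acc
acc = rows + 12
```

Transformed code:
z = 37
for seq in acc:
    xs = xs + 15
seq = seq + xs % seq
acc = acc * process(acc)
record(38)
z = z - acc
seq = z <= acc
acc = z + 12

4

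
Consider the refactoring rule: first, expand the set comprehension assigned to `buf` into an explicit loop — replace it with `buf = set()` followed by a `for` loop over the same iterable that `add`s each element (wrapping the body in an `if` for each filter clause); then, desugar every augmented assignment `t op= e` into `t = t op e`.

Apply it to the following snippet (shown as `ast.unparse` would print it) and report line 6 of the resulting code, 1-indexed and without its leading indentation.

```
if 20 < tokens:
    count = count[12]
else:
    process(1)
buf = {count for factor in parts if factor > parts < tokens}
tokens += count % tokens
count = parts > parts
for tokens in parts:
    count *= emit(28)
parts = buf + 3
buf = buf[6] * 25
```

Transformed code:
if 20 < tokens:
    count = count[12]
else:
    process(1)
buf = set()
for factor in parts:
    if factor > parts < tokens:
        buf.add(count)
tokens = tokens + count % tokens
count = parts > parts
for tokens in parts:
    count = count * emit(28)
parts = buf + 3
buf = buf[6] * 25

for factor in parts:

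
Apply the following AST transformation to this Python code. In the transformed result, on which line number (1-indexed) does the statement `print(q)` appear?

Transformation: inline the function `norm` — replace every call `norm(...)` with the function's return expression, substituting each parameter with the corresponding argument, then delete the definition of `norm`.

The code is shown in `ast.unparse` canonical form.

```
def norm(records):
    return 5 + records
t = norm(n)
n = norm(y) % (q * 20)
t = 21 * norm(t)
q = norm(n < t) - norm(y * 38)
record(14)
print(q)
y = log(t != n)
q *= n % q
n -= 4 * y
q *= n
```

Transformed code:
t = 5 + n
n = (5 + y) % (q * 20)
t = 21 * (5 + t)
q = 5 + (n < t) - (5 + y * 38)
record(14)
print(q)
y = log(t != n)
q *= n % q
n -= 4 * y
q *= n

6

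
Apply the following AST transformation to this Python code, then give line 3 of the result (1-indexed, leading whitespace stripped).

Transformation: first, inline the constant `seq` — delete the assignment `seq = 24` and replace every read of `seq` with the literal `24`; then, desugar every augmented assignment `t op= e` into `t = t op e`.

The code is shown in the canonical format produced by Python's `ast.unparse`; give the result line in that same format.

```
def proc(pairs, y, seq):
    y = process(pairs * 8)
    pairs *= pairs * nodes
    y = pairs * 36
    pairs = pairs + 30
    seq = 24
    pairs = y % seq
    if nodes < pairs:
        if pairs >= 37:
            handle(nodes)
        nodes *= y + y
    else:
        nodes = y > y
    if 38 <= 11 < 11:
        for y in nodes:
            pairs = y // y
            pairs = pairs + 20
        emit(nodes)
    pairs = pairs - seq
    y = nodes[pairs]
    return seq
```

pairs = pairs * (pairs * nodes)

Transformed code:
def proc(pairs, y, seq):
    y = process(pairs * 8)
    pairs = pairs * (pairs * nodes)
    y = pairs * 36
    pairs = pairs + 30
    pairs = y % 24
    if nodes < pairs:
        if pairs >= 37:
            handle(nodes)
        nodes = nodes * (y + y)
    else:
        nodes = y > y
    if 38 <= 11 < 11:
        for y in nodes:
            pairs = y // y
            pairs = pairs + 20
        emit(nodes)
    pairs = pairs - 24
    y = nodes[pairs]
    return 24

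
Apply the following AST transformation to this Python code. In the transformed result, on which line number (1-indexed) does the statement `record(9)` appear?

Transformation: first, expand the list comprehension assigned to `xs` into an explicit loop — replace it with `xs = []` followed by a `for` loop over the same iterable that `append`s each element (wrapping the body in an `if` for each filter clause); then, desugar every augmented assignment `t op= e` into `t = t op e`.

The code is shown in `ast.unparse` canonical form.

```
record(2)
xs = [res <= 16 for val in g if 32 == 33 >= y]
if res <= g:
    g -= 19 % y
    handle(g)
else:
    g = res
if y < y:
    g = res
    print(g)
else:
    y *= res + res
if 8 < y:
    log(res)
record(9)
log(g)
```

18

Transformed code:
record(2)
xs = []
for val in g:
    if 32 == 33 >= y:
        xs.append(res <= 16)
if res <= g:
    g = g - 19 % y
    handle(g)
else:
    g = res
if y < y:
    g = res
    print(g)
else:
    y = y * (res + res)
if 8 < y:
    log(res)
record(9)
log(g)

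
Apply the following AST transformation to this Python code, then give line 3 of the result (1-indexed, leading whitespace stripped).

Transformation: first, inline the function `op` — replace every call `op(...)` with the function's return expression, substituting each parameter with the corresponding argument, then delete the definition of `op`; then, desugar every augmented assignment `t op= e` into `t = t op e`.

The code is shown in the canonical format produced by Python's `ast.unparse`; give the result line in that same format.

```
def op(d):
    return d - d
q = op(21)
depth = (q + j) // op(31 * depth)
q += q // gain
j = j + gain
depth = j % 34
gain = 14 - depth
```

q = q + q // gain

Transformed code:
q = 21 - 21
depth = (q + j) // (31 * depth - 31 * depth)
q = q + q // gain
j = j + gain
depth = j % 34
gain = 14 - depth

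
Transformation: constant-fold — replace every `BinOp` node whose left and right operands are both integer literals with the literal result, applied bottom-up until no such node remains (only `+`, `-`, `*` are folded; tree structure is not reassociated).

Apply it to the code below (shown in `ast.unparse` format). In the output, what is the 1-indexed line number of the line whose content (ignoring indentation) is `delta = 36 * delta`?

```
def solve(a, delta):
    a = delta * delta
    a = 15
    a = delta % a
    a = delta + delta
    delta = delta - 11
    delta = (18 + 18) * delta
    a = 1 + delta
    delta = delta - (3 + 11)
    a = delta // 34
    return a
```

Transformed code:
def solve(a, delta):
    a = delta * delta
    a = 15
    a = delta % a
    a = delta + delta
    delta = delta - 11
    delta = 36 * delta
    a = 1 + delta
    delta = delta - 14
    a = delta // 34
    return a

7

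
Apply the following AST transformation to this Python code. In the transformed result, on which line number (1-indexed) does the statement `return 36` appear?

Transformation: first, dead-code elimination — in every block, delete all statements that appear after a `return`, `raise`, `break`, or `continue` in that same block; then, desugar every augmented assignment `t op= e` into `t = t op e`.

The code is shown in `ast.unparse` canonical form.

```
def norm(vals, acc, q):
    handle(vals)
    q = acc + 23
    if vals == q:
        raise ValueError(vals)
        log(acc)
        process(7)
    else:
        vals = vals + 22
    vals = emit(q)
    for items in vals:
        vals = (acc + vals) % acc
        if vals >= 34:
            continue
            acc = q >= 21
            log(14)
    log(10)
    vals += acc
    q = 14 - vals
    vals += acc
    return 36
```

17

Transformed code:
def norm(vals, acc, q):
    handle(vals)
    q = acc + 23
    if vals == q:
        raise ValueError(vals)
    else:
        vals = vals + 22
    vals = emit(q)
    for items in vals:
        vals = (acc + vals) % acc
        if vals >= 34:
            continue
    log(10)
    vals = vals + acc
    q = 14 - vals
    vals = vals + acc
    return 36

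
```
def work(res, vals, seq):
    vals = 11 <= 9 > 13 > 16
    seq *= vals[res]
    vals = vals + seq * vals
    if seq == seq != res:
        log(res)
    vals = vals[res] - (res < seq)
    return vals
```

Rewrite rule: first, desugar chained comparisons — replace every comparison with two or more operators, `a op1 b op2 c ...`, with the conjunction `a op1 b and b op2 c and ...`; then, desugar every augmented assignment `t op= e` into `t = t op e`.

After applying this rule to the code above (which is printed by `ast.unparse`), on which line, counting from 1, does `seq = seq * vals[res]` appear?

3

Transformed code:
def work(res, vals, seq):
    vals = 11 <= 9 and 9 > 13 and (13 > 16)
    seq = seq * vals[res]
    vals = vals + seq * vals
    if seq == seq and seq != res:
        log(res)
    vals = vals[res] - (res < seq)
    return vals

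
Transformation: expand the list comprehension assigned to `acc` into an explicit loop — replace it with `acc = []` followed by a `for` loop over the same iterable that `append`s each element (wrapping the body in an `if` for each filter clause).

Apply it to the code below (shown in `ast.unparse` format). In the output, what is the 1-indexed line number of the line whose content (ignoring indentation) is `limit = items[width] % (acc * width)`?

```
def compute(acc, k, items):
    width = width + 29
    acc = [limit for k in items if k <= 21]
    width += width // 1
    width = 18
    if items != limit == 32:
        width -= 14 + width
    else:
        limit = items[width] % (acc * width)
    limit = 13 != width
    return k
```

12

Transformed code:
def compute(acc, k, items):
    width = width + 29
    acc = []
    for k in items:
        if k <= 21:
            acc.append(limit)
    width += width // 1
    width = 18
    if items != limit == 32:
        width -= 14 + width
    else:
        limit = items[width] % (acc * width)
    limit = 13 != width
    return k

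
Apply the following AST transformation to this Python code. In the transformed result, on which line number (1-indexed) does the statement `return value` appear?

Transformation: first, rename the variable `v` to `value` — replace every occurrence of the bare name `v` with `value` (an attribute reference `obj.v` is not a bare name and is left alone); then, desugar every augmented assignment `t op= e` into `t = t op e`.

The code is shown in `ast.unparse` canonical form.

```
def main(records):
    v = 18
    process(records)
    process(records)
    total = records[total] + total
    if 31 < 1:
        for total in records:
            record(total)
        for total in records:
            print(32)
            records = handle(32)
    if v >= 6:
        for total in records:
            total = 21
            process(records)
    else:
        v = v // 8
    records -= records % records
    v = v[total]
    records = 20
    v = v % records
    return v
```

Transformed code:
def main(records):
    value = 18
    process(records)
    process(records)
    total = records[total] + total
    if 31 < 1:
        for total in records:
            record(total)
        for total in records:
            print(32)
            records = handle(32)
    if value >= 6:
        for total in records:
            total = 21
            process(records)
    else:
        value = value // 8
    records = records - records % records
    value = value[total]
    records = 20
    value = value % records
    return value

22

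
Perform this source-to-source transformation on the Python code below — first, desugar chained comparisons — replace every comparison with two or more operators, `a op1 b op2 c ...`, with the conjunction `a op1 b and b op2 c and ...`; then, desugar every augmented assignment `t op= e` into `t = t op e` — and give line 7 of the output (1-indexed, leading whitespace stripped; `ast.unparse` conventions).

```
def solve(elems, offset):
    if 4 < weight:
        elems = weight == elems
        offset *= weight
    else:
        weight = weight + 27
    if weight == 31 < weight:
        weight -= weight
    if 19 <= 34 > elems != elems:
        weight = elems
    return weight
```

Transformed code:
def solve(elems, offset):
    if 4 < weight:
        elems = weight == elems
        offset = offset * weight
    else:
        weight = weight + 27
    if weight == 31 and 31 < weight:
        weight = weight - weight
    if 19 <= 34 and 34 > elems and (elems != elems):
        weight = elems
    return weight

if weight == 31 and 31 < weight:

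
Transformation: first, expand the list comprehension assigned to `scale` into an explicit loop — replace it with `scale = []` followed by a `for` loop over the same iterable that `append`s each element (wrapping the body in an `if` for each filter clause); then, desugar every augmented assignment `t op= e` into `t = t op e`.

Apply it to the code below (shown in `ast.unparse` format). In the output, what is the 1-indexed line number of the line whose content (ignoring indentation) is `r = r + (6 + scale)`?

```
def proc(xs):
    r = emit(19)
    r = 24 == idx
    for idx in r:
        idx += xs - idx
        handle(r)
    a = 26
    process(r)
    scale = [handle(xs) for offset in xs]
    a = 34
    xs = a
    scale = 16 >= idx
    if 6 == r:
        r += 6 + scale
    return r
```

16

Transformed code:
def proc(xs):
    r = emit(19)
    r = 24 == idx
    for idx in r:
        idx = idx + (xs - idx)
        handle(r)
    a = 26
    process(r)
    scale = []
    for offset in xs:
        scale.append(handle(xs))
    a = 34
    xs = a
    scale = 16 >= idx
    if 6 == r:
        r = r + (6 + scale)
    return r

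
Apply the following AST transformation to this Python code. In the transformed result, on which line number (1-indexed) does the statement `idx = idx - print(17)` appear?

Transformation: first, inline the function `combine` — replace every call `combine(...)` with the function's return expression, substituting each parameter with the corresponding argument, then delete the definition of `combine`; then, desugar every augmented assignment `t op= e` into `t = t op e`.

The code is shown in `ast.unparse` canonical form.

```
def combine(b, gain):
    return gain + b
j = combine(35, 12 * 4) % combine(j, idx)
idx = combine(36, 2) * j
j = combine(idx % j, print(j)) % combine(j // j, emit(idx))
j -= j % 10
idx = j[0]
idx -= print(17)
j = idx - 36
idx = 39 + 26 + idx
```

Transformed code:
j = (12 * 4 + 35) % (idx + j)
idx = (2 + 36) * j
j = (print(j) + idx % j) % (emit(idx) + j // j)
j = j - j % 10
idx = j[0]
idx = idx - print(17)
j = idx - 36
idx = 39 + 26 + idx

6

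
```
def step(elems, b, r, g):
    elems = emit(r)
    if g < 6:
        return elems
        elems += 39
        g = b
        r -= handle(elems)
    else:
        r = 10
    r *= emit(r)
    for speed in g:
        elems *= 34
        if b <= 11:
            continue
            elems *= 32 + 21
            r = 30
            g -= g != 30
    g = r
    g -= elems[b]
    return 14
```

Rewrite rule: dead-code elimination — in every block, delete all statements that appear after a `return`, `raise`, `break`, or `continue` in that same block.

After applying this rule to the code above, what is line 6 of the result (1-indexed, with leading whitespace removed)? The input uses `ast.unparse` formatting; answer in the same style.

r = 10

Transformed code:
def step(elems, b, r, g):
    elems = emit(r)
    if g < 6:
        return elems
    else:
        r = 10
    r *= emit(r)
    for speed in g:
        elems *= 34
        if b <= 11:
            continue
    g = r
    g -= elems[b]
    return 14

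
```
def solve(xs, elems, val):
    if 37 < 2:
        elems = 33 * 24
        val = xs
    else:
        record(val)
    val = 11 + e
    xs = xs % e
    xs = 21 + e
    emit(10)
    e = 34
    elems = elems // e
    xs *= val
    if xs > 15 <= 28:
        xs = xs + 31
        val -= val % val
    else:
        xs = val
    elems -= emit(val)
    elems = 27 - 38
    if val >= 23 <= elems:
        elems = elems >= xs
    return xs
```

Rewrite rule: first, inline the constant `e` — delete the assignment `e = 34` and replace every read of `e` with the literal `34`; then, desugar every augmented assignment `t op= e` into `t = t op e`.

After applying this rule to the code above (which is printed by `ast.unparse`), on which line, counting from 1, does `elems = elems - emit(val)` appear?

18

Transformed code:
def solve(xs, elems, val):
    if 37 < 2:
        elems = 33 * 24
        val = xs
    else:
        record(val)
    val = 11 + 34
    xs = xs % 34
    xs = 21 + 34
    emit(10)
    elems = elems // 34
    xs = xs * val
    if xs > 15 <= 28:
        xs = xs + 31
        val = val - val % val
    else:
        xs = val
    elems = elems - emit(val)
    elems = 27 - 38
    if val >= 23 <= elems:
        elems = elems >= xs
    return xs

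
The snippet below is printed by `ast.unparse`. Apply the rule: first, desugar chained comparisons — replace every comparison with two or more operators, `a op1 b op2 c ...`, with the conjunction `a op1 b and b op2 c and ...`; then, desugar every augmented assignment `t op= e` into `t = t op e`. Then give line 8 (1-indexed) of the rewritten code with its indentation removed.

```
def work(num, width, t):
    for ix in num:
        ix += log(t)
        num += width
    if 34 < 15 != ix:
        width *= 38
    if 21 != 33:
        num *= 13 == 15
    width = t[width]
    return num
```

Transformed code:
def work(num, width, t):
    for ix in num:
        ix = ix + log(t)
        num = num + width
    if 34 < 15 and 15 != ix:
        width = width * 38
    if 21 != 33:
        num = num * (13 == 15)
    width = t[width]
    return num

num = num * (13 == 15)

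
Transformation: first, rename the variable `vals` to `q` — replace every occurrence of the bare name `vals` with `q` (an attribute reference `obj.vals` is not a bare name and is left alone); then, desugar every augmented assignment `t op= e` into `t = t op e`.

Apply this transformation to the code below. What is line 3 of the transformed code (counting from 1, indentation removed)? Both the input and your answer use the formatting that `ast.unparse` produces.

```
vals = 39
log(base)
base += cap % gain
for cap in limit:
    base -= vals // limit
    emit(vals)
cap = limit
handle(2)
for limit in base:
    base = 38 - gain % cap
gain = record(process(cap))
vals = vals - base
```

Transformed code:
q = 39
log(base)
base = base + cap % gain
for cap in limit:
    base = base - q // limit
    emit(q)
cap = limit
handle(2)
for limit in base:
    base = 38 - gain % cap
gain = record(process(cap))
q = q - base

base = base + cap % gain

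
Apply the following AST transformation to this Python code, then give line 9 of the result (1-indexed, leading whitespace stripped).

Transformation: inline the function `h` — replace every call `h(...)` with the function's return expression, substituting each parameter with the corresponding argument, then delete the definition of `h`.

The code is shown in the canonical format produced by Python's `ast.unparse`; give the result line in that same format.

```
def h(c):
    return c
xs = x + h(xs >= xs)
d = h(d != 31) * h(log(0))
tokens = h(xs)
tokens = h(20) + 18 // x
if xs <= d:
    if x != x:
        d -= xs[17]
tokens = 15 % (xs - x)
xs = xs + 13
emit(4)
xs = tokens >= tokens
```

xs = xs + 13

Transformed code:
xs = x + (xs >= xs)
d = (d != 31) * log(0)
tokens = xs
tokens = 20 + 18 // x
if xs <= d:
    if x != x:
        d -= xs[17]
tokens = 15 % (xs - x)
xs = xs + 13
emit(4)
xs = tokens >= tokens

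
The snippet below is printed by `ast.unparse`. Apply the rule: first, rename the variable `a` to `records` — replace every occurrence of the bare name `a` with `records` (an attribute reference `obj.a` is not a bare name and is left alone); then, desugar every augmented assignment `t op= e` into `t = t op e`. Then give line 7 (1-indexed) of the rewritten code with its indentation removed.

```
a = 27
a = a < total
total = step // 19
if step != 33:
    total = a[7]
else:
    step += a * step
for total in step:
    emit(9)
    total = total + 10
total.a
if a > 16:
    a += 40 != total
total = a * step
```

step = step + records * step

Transformed code:
records = 27
records = records < total
total = step // 19
if step != 33:
    total = records[7]
else:
    step = step + records * step
for total in step:
    emit(9)
    total = total + 10
total.a
if records > 16:
    records = records + (40 != total)
total = records * step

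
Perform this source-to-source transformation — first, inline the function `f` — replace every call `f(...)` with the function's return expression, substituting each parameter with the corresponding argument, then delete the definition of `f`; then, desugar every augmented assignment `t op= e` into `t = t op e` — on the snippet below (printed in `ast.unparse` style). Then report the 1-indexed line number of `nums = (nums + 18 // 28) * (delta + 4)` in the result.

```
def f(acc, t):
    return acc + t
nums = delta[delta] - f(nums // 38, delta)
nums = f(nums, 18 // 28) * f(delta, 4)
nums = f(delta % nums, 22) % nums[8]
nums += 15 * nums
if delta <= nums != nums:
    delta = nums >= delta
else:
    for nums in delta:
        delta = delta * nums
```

Transformed code:
nums = delta[delta] - (nums // 38 + delta)
nums = (nums + 18 // 28) * (delta + 4)
nums = (delta % nums + 22) % nums[8]
nums = nums + 15 * nums
if delta <= nums != nums:
    delta = nums >= delta
else:
    for nums in delta:
        delta = delta * nums

2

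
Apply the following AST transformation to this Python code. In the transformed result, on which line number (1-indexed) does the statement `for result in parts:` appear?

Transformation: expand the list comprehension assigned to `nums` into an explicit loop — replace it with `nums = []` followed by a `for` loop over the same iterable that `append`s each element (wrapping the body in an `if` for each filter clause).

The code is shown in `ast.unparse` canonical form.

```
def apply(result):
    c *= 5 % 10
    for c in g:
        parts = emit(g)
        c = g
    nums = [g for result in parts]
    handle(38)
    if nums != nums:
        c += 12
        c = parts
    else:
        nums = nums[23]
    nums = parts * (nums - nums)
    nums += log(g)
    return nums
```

7

Transformed code:
def apply(result):
    c *= 5 % 10
    for c in g:
        parts = emit(g)
        c = g
    nums = []
    for result in parts:
        nums.append(g)
    handle(38)
    if nums != nums:
        c += 12
        c = parts
    else:
        nums = nums[23]
    nums = parts * (nums - nums)
    nums += log(g)
    return nums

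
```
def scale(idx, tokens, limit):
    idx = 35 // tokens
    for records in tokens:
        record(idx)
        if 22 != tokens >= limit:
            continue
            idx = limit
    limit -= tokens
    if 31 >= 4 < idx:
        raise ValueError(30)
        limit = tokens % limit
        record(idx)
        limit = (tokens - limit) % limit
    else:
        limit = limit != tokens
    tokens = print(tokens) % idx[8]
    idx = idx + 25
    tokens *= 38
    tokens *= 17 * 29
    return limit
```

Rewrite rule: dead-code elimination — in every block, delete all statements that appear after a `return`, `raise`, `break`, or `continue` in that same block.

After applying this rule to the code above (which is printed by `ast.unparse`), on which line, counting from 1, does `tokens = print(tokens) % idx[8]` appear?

Transformed code:
def scale(idx, tokens, limit):
    idx = 35 // tokens
    for records in tokens:
        record(idx)
        if 22 != tokens >= limit:
            continue
    limit -= tokens
    if 31 >= 4 < idx:
        raise ValueError(30)
    else:
        limit = limit != tokens
    tokens = print(tokens) % idx[8]
    idx = idx + 25
    tokens *= 38
    tokens *= 17 * 29
    return limit

12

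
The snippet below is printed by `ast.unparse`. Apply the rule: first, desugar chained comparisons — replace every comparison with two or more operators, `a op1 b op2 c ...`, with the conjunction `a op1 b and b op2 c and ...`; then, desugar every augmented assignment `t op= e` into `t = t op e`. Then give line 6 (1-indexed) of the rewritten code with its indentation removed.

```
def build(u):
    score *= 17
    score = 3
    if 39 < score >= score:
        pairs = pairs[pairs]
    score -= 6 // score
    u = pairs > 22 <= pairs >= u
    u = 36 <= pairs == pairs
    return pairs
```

Transformed code:
def build(u):
    score = score * 17
    score = 3
    if 39 < score and score >= score:
        pairs = pairs[pairs]
    score = score - 6 // score
    u = pairs > 22 and 22 <= pairs and (pairs >= u)
    u = 36 <= pairs and pairs == pairs
    return pairs

score = score - 6 // score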